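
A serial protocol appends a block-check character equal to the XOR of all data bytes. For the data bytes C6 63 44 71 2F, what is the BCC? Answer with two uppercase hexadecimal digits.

XOR the bytes together:
  start with 0xC6
  0xC6 ⊕ 0x63 = 0xA5
  0xA5 ⊕ 0x44 = 0xE1
  0xE1 ⊕ 0x71 = 0x90
  0x90 ⊕ 0x2F = 0xBF

BF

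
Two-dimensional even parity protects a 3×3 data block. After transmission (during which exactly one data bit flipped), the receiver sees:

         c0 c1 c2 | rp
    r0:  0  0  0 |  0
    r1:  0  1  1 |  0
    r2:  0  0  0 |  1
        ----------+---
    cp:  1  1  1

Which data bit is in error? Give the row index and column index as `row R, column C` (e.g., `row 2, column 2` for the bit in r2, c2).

Recompute each row's even parity and compare to rp:
  r0: data parity 0, sent rp 0 → ok
  r1: data parity 0, sent rp 0 → ok
  r2: data parity 0, sent rp 1 → mismatch
Recompute each column's even parity and compare to cp:
  c0: data parity 0, sent cp 1 → mismatch
  c1: data parity 1, sent cp 1 → ok
  c2: data parity 1, sent cp 1 → ok
Exactly one row (r2) and one column (c0) fail → the flipped bit is at their intersection.

row 2, column 0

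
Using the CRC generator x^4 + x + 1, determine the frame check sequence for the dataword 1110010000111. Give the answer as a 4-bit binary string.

Append 4 zeros: 11100100001110000. Divide by 10011 (XOR where the leading bit is 1):
  pos 0: 11100 XOR 10011 = 01111
  pos 1: 11111 XOR 10011 = 01100
  pos 2: 11000 XOR 10011 = 01011
  pos 3: 10110 XOR 10011 = 00101
  pos 5: 10100 XOR 10011 = 00111
  pos 7: 11111 XOR 10011 = 01100
  pos 8: 11001 XOR 10011 = 01010
  pos 9: 10100 XOR 10011 = 00111
  pos 11: 11100 XOR 10011 = 01111
  pos 12: 11110 XOR 10011 = 01101
Remainder (last 4 bits) = 1101. This is the CRC / FCS.

1101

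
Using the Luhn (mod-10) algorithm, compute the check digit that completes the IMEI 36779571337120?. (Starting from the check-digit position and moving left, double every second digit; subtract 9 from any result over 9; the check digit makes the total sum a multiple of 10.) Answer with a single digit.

Partial digits right→left: 0 2 1 7 3 3 1 7 5 9 7 7 6 3
Double every second digit counting from the check-digit position (so the 1st, 3rd, 5th, ... of the partial from the right).
  doubled (with −9 where >9): 0 2 6 2 1 5 3 → sum 19
  kept as-is: 2 7 3 7 9 7 3 → sum 38
Total = 19 + 38 = 57.
Check digit = (10 − (57 mod 10)) mod 10 = 3.

3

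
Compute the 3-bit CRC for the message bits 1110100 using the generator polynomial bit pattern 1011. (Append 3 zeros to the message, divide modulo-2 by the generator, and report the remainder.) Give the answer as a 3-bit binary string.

Append 3 zeros: 1110100000. Divide by 1011 (XOR where the leading bit is 1):
  pos 0: 1110 XOR 1011 = 0101
  pos 1: 1011 XOR 1011 = 0000
Remainder (last 3 bits) = 000. This is the CRC / FCS.

000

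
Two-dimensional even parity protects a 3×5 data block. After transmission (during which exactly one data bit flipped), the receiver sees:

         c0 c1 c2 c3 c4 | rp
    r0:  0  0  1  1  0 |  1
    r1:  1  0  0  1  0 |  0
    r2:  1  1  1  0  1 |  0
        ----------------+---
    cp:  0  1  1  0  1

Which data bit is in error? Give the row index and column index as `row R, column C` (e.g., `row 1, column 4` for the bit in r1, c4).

row 0, column 2

Recompute each row's even parity and compare to rp:
  r0: data parity 0, sent rp 1 → mismatch
  r1: data parity 0, sent rp 0 → ok
  r2: data parity 0, sent rp 0 → ok
Recompute each column's even parity and compare to cp:
  c0: data parity 0, sent cp 0 → ok
  c1: data parity 1, sent cp 1 → ok
  c2: data parity 0, sent cp 1 → mismatch
  c3: data parity 0, sent cp 0 → ok
  c4: data parity 1, sent cp 1 → ok
Exactly one row (r0) and one column (c2) fail → the flipped bit is at their intersection.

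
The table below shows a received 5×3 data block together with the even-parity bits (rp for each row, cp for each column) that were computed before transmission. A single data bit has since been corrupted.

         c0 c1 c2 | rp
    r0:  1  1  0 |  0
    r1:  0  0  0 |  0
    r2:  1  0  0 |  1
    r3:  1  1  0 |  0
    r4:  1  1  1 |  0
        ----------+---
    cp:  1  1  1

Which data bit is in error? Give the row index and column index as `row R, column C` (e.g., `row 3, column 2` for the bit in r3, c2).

Recompute each row's even parity and compare to rp:
  r0: data parity 0, sent rp 0 → ok
  r1: data parity 0, sent rp 0 → ok
  r2: data parity 1, sent rp 1 → ok
  r3: data parity 0, sent rp 0 → ok
  r4: data parity 1, sent rp 0 → mismatch
Recompute each column's even parity and compare to cp:
  c0: data parity 0, sent cp 1 → mismatch
  c1: data parity 1, sent cp 1 → ok
  c2: data parity 1, sent cp 1 → ok
Exactly one row (r4) and one column (c0) fail → the flipped bit is at their intersection.

row 4, column 0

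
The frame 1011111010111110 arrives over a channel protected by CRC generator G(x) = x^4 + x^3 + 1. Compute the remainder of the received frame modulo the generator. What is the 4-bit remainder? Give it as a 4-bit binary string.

1101

Modulo-2 division of 1011111010111110 by 11001:
  pos 0: 10111 XOR 11001 = 01110
  pos 1: 11101 XOR 11001 = 00100
  pos 3: 10010 XOR 11001 = 01011
  pos 4: 10111 XOR 11001 = 01110
  pos 5: 11100 XOR 11001 = 00101
  pos 7: 10111 XOR 11001 = 01110
  pos 8: 11101 XOR 11001 = 00100
  pos 10: 10011 XOR 11001 = 01010
  pos 11: 10100 XOR 11001 = 01101
Remainder = 1101 (nonzero — an error is detected).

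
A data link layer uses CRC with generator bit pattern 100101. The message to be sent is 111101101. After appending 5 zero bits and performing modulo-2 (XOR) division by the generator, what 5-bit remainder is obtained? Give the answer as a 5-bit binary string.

Append 5 zeros: 11110110100000. Divide by 100101 (XOR where the leading bit is 1):
  pos 0: 111101 XOR 100101 = 011000
  pos 1: 110001 XOR 100101 = 010100
  pos 2: 101000 XOR 100101 = 001101
  pos 4: 110110 XOR 100101 = 010011
  pos 5: 100110 XOR 100101 = 000011
Remainder (last 5 bits) = 11000. This is the CRC / FCS.

11000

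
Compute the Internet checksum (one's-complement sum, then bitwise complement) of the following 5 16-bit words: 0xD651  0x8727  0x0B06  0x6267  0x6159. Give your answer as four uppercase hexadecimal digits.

D3BF

One's-complement addition (fold any carry out of bit 15 back into bit 0):
  0xD651 + 0x8727 = 0x15D78 → wrap carry → 0x5D79
  0x5D79 + 0x0B06 = 0x0687F
  0x687F + 0x6267 = 0x0CAE6
  0xCAE6 + 0x6159 = 0x12C3F → wrap carry → 0x2C40
One's-complement sum = 0x2C40.
Checksum = ~0x2C40 & 0xFFFF = 0xD3BF.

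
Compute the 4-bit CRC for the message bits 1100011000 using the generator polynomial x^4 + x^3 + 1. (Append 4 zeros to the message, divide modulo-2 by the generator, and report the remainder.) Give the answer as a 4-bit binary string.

1100

Append 4 zeros: 11000110000000. Divide by 11001 (XOR where the leading bit is 1):
  pos 0: 11000 XOR 11001 = 00001
  pos 4: 11100 XOR 11001 = 00101
  pos 6: 10100 XOR 11001 = 01101
  pos 7: 11010 XOR 11001 = 00011
Remainder (last 4 bits) = 1100. This is the CRC / FCS.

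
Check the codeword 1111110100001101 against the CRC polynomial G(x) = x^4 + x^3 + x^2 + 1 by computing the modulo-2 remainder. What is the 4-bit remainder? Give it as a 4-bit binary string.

Modulo-2 division of 1111110100001101 by 11101:
  pos 0: 11111 XOR 11101 = 00010
  pos 3: 10101 XOR 11101 = 01000
  pos 4: 10000 XOR 11101 = 01101
  pos 5: 11010 XOR 11101 = 00111
  pos 7: 11100 XOR 11101 = 00001
  pos 11: 11101 XOR 11101 = 00000
Remainder = 0000 (zero — the frame passes the CRC check).

0000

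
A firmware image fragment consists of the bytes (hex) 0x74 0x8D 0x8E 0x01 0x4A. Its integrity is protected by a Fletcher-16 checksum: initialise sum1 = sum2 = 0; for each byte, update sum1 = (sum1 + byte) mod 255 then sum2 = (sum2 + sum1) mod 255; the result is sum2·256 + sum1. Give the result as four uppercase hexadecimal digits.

74DB

Running sums (mod 255):
  after byte 0 (0x74): sum1=116, sum2=116
  after byte 1 (0x8D): sum1=2, sum2=118
  after byte 2 (0x8E): sum1=144, sum2=7
  after byte 3 (0x01): sum1=145, sum2=152
  after byte 4 (0x4A): sum1=219, sum2=116
Checksum = sum2·256 + sum1 = 116·256 + 219 = 29915 = 0x74DB.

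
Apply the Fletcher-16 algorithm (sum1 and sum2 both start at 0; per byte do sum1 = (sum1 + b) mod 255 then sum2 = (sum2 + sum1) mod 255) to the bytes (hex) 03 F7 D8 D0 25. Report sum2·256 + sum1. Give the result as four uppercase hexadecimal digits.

Running sums (mod 255):
  after byte 0 (03): sum1=3, sum2=3
  after byte 1 (F7): sum1=250, sum2=253
  after byte 2 (D8): sum1=211, sum2=209
  after byte 3 (D0): sum1=164, sum2=118
  after byte 4 (25): sum1=201, sum2=64
Checksum = sum2·256 + sum1 = 64·256 + 201 = 16585 = 0x40C9.

40C9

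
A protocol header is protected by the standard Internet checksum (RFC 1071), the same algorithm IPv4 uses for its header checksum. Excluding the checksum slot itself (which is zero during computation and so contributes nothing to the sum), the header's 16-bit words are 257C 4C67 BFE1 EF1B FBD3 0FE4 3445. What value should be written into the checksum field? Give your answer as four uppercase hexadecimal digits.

9F21

One's-complement addition (fold any carry out of bit 15 back into bit 0):
  0x257C + 0x4C67 = 0x071E3
  0x71E3 + 0xBFE1 = 0x131C4 → wrap carry → 0x31C5
  0x31C5 + 0xEF1B = 0x120E0 → wrap carry → 0x20E1
  0x20E1 + 0xFBD3 = 0x11CB4 → wrap carry → 0x1CB5
  0x1CB5 + 0x0FE4 = 0x02C99
  0x2C99 + 0x3445 = 0x060DE
One's-complement sum = 0x60DE.
Checksum = ~0x60DE & 0xFFFF = 0x9F21.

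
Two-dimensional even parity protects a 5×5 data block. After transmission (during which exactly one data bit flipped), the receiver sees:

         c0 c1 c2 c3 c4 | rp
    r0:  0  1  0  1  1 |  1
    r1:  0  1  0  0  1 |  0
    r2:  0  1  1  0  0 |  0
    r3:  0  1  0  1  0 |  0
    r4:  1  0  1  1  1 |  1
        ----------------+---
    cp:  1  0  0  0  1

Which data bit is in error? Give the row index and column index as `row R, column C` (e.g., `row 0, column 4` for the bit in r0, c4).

Recompute each row's even parity and compare to rp:
  r0: data parity 1, sent rp 1 → ok
  r1: data parity 0, sent rp 0 → ok
  r2: data parity 0, sent rp 0 → ok
  r3: data parity 0, sent rp 0 → ok
  r4: data parity 0, sent rp 1 → mismatch
Recompute each column's even parity and compare to cp:
  c0: data parity 1, sent cp 1 → ok
  c1: data parity 0, sent cp 0 → ok
  c2: data parity 0, sent cp 0 → ok
  c3: data parity 1, sent cp 0 → mismatch
  c4: data parity 1, sent cp 1 → ok
Exactly one row (r4) and one column (c3) fail → the flipped bit is at their intersection.

row 4, column 3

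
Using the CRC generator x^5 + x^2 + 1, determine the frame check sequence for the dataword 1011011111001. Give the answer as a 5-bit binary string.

11011

Append 5 zeros: 101101111100100000. Divide by 100101 (XOR where the leading bit is 1):
  pos 0: 101101 XOR 100101 = 001000
  pos 2: 100011 XOR 100101 = 000110
  pos 5: 110110 XOR 100101 = 010011
  pos 6: 100110 XOR 100101 = 000011
  pos 10: 111000 XOR 100101 = 011101
  pos 11: 111010 XOR 100101 = 011111
  pos 12: 111110 XOR 100101 = 011011
Remainder (last 5 bits) = 11011. This is the CRC / FCS.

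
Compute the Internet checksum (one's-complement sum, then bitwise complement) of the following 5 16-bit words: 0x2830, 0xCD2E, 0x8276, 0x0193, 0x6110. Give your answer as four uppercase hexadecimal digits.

2587

One's-complement addition (fold any carry out of bit 15 back into bit 0):
  0x2830 + 0xCD2E = 0x0F55E
  0xF55E + 0x8276 = 0x177D4 → wrap carry → 0x77D5
  0x77D5 + 0x0193 = 0x07968
  0x7968 + 0x6110 = 0x0DA78
One's-complement sum = 0xDA78.
Checksum = ~0xDA78 & 0xFFFF = 0x2587.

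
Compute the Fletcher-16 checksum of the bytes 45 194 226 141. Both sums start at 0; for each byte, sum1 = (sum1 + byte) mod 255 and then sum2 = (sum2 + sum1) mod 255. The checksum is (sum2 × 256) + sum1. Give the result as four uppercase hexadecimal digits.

Running sums (mod 255):
  after byte 0 (45): sum1=45, sum2=45
  after byte 1 (194): sum1=239, sum2=29
  after byte 2 (226): sum1=210, sum2=239
  after byte 3 (141): sum1=96, sum2=80
Checksum = sum2·256 + sum1 = 80·256 + 96 = 20576 = 0x5060.

5060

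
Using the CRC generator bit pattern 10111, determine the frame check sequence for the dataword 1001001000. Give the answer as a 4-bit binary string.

0010

Append 4 zeros: 10010010000000. Divide by 10111 (XOR where the leading bit is 1):
  pos 0: 10010 XOR 10111 = 00101
  pos 2: 10101 XOR 10111 = 00010
  pos 5: 10000 XOR 10111 = 00111
  pos 7: 11100 XOR 10111 = 01011
  pos 8: 10110 XOR 10111 = 00001
Remainder (last 4 bits) = 0010. This is the CRC / FCS.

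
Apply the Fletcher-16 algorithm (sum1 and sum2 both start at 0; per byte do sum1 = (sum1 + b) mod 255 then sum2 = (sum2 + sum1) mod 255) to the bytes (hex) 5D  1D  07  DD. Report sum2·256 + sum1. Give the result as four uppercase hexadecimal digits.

Running sums (mod 255):
  after byte 0 (5D): sum1=93, sum2=93
  after byte 1 (1D): sum1=122, sum2=215
  after byte 2 (07): sum1=129, sum2=89
  after byte 3 (DD): sum1=95, sum2=184
Checksum = sum2·256 + sum1 = 184·256 + 95 = 47199 = 0xB85F.

B85F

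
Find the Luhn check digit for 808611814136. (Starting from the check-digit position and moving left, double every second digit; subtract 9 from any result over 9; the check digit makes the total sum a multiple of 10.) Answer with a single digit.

Partial digits right→left: 6 3 1 4 1 8 1 1 6 8 0 8
Double every second digit counting from the check-digit position (so the 1st, 3rd, 5th, ... of the partial from the right).
  doubled (with −9 where >9): 3 2 2 2 3 0 → sum 12
  kept as-is: 3 4 8 1 8 8 → sum 32
Total = 12 + 32 = 44.
Check digit = (10 − (44 mod 10)) mod 10 = 6.

6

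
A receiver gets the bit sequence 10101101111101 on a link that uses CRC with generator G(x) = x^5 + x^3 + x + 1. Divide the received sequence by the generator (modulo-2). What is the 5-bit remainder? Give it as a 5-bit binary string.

Modulo-2 division of 10101101111101 by 101011:
  pos 0: 101011 XOR 101011 = 000000
  pos 7: 111110 XOR 101011 = 010101
  pos 8: 101011 XOR 101011 = 000000
Remainder = 00000 (zero — the frame passes the CRC check).

00000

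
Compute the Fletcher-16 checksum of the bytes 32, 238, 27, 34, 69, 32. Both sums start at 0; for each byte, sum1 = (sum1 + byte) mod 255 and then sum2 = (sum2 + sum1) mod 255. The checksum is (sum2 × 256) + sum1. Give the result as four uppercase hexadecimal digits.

E8B1

Running sums (mod 255):
  after byte 0 (32): sum1=32, sum2=32
  after byte 1 (238): sum1=15, sum2=47
  after byte 2 (27): sum1=42, sum2=89
  after byte 3 (34): sum1=76, sum2=165
  after byte 4 (69): sum1=145, sum2=55
  after byte 5 (32): sum1=177, sum2=232
Checksum = sum2·256 + sum1 = 232·256 + 177 = 59569 = 0xE8B1.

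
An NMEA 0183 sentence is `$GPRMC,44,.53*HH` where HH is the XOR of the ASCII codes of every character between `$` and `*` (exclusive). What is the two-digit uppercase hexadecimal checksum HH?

XOR the ASCII codes of the payload characters:
  'G' = 0x47 → acc = 0x47
  'P' = 0x50 → acc = 0x17
  'R' = 0x52 → acc = 0x45
  'M' = 0x4D → acc = 0x08
  'C' = 0x43 → acc = 0x4B
  ',' = 0x2C → acc = 0x67
  '4' = 0x34 → acc = 0x53
  '4' = 0x34 → acc = 0x67
  ',' = 0x2C → acc = 0x4B
  '.' = 0x2E → acc = 0x65
  '5' = 0x35 → acc = 0x50
  '3' = 0x33 → acc = 0x63
Checksum = 0x63.

63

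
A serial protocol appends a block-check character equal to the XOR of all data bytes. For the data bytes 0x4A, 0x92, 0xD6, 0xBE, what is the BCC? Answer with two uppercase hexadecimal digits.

XOR the bytes together:
  start with 0x4A
  0x4A ⊕ 0x92 = 0xD8
  0xD8 ⊕ 0xD6 = 0x0E
  0x0E ⊕ 0xBE = 0xB0

B0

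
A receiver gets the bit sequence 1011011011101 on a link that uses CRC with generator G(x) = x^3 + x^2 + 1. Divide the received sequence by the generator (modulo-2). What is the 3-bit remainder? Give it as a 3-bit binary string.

Modulo-2 division of 1011011011101 by 1101:
  pos 0: 1011 XOR 1101 = 0110
  pos 1: 1100 XOR 1101 = 0001
  pos 4: 1110 XOR 1101 = 0011
  pos 6: 1111 XOR 1101 = 0010
  pos 8: 1010 XOR 1101 = 0111
  pos 9: 1111 XOR 1101 = 0010
Remainder = 010 (nonzero — an error is detected).

010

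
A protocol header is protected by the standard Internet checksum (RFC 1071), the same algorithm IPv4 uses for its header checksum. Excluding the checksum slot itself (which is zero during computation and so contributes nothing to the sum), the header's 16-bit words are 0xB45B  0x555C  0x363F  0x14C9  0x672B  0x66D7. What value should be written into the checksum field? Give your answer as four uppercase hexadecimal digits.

One's-complement addition (fold any carry out of bit 15 back into bit 0):
  0xB45B + 0x555C = 0x109B7 → wrap carry → 0x09B8
  0x09B8 + 0x363F = 0x03FF7
  0x3FF7 + 0x14C9 = 0x054C0
  0x54C0 + 0x672B = 0x0BBEB
  0xBBEB + 0x66D7 = 0x122C2 → wrap carry → 0x22C3
One's-complement sum = 0x22C3.
Checksum = ~0x22C3 & 0xFFFF = 0xDD3C.

DD3C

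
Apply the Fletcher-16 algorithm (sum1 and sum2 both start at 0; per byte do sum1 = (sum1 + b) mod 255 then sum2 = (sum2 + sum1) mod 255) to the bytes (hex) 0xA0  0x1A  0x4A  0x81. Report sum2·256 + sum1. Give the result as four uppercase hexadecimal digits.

Running sums (mod 255):
  after byte 0 (0xA0): sum1=160, sum2=160
  after byte 1 (0x1A): sum1=186, sum2=91
  after byte 2 (0x4A): sum1=5, sum2=96
  after byte 3 (0x81): sum1=134, sum2=230
Checksum = sum2·256 + sum1 = 230·256 + 134 = 59014 = 0xE686.

E686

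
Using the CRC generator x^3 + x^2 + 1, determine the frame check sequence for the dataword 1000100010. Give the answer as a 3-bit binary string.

110

Append 3 zeros: 1000100010000. Divide by 1101 (XOR where the leading bit is 1):
  pos 0: 1000 XOR 1101 = 0101
  pos 1: 1011 XOR 1101 = 0110
  pos 2: 1100 XOR 1101 = 0001
  pos 5: 1001 XOR 1101 = 0100
  pos 6: 1000 XOR 1101 = 0101
  pos 7: 1010 XOR 1101 = 0111
  pos 8: 1110 XOR 1101 = 0011
Remainder (last 3 bits) = 110. This is the CRC / FCS.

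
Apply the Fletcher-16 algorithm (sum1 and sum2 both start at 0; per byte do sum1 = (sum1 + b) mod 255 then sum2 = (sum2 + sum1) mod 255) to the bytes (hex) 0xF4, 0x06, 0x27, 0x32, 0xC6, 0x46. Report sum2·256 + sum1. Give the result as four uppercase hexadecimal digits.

E261

Running sums (mod 255):
  after byte 0 (0xF4): sum1=244, sum2=244
  after byte 1 (0x06): sum1=250, sum2=239
  after byte 2 (0x27): sum1=34, sum2=18
  after byte 3 (0x32): sum1=84, sum2=102
  after byte 4 (0xC6): sum1=27, sum2=129
  after byte 5 (0x46): sum1=97, sum2=226
Checksum = sum2·256 + sum1 = 226·256 + 97 = 57953 = 0xE261.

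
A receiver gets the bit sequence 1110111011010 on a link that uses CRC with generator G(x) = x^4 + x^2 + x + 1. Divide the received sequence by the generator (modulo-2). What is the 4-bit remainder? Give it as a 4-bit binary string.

Modulo-2 division of 1110111011010 by 10111:
  pos 0: 11101 XOR 10111 = 01010
  pos 1: 10101 XOR 10111 = 00010
  pos 4: 10101 XOR 10111 = 00010
  pos 7: 10101 XOR 10111 = 00010
Remainder = 0100 (nonzero — an error is detected).

0100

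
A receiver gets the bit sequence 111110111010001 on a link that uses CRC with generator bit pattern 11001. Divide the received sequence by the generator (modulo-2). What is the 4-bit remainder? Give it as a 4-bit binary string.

Modulo-2 division of 111110111010001 by 11001:
  pos 0: 11111 XOR 11001 = 00110
  pos 2: 11001 XOR 11001 = 00000
  pos 7: 11010 XOR 11001 = 00011
  pos 10: 11001 XOR 11001 = 00000
Remainder = 0000 (zero — the frame passes the CRC check).

0000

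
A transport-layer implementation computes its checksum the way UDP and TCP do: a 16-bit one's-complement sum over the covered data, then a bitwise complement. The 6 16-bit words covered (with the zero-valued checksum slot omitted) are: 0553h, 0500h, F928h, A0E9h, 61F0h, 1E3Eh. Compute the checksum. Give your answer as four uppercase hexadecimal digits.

DB6B

One's-complement addition (fold any carry out of bit 15 back into bit 0):
  0x0553 + 0x0500 = 0x00A53
  0x0A53 + 0xF928 = 0x1037B → wrap carry → 0x037C
  0x037C + 0xA0E9 = 0x0A465
  0xA465 + 0x61F0 = 0x10655 → wrap carry → 0x0656
  0x0656 + 0x1E3E = 0x02494
One's-complement sum = 0x2494.
Checksum = ~0x2494 & 0xFFFF = 0xDB6B.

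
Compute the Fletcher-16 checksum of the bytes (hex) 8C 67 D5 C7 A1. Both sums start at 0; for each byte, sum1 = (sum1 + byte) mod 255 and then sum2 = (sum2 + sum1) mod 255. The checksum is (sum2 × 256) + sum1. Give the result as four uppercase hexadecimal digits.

Running sums (mod 255):
  after byte 0 (8C): sum1=140, sum2=140
  after byte 1 (67): sum1=243, sum2=128
  after byte 2 (D5): sum1=201, sum2=74
  after byte 3 (C7): sum1=145, sum2=219
  after byte 4 (A1): sum1=51, sum2=15
Checksum = sum2·256 + sum1 = 15·256 + 51 = 3891 = 0x0F33.

0F33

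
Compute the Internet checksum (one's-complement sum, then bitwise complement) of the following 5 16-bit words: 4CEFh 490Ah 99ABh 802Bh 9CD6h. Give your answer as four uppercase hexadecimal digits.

B358

One's-complement addition (fold any carry out of bit 15 back into bit 0):
  0x4CEF + 0x490A = 0x095F9
  0x95F9 + 0x99AB = 0x12FA4 → wrap carry → 0x2FA5
  0x2FA5 + 0x802B = 0x0AFD0
  0xAFD0 + 0x9CD6 = 0x14CA6 → wrap carry → 0x4CA7
One's-complement sum = 0x4CA7.
Checksum = ~0x4CA7 & 0xFFFF = 0xB358.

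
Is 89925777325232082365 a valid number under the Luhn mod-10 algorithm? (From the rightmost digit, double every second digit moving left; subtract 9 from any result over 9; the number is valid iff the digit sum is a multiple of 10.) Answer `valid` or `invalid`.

From the right, keep odd positions and double even positions (subtract 9 from any doubled value over 9):
  doubled (positions 2,4,...): 3 4 0 6 1 6 5 1 9 7 → sum 42
  kept (positions 1,3,...): 5 3 8 2 2 2 7 7 2 9 → sum 47
Total = 89.
89 mod 10 = 9, so the number is invalid.

invalid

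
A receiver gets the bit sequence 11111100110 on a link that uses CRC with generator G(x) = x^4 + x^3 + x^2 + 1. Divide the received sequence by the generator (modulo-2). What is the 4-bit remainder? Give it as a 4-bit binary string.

0000

Modulo-2 division of 11111100110 by 11101:
  pos 0: 11111 XOR 11101 = 00010
  pos 3: 10100 XOR 11101 = 01001
  pos 4: 10011 XOR 11101 = 01110
  pos 5: 11101 XOR 11101 = 00000
Remainder = 0000 (zero — the frame passes the CRC check).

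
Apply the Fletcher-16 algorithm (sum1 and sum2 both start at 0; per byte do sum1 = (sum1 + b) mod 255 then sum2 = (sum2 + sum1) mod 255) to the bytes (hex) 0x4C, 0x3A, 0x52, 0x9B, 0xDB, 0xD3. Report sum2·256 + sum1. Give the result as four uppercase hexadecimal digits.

9424

Running sums (mod 255):
  after byte 0 (0x4C): sum1=76, sum2=76
  after byte 1 (0x3A): sum1=134, sum2=210
  after byte 2 (0x52): sum1=216, sum2=171
  after byte 3 (0x9B): sum1=116, sum2=32
  after byte 4 (0xDB): sum1=80, sum2=112
  after byte 5 (0xD3): sum1=36, sum2=148
Checksum = sum2·256 + sum1 = 148·256 + 36 = 37924 = 0x9424.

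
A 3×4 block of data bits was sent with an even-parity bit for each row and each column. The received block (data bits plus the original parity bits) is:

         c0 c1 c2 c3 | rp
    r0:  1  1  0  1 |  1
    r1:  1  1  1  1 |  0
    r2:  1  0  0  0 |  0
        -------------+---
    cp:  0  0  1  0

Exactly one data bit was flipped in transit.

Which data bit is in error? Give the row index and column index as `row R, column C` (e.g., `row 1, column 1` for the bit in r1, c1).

Recompute each row's even parity and compare to rp:
  r0: data parity 1, sent rp 1 → ok
  r1: data parity 0, sent rp 0 → ok
  r2: data parity 1, sent rp 0 → mismatch
Recompute each column's even parity and compare to cp:
  c0: data parity 1, sent cp 0 → mismatch
  c1: data parity 0, sent cp 0 → ok
  c2: data parity 1, sent cp 1 → ok
  c3: data parity 0, sent cp 0 → ok
Exactly one row (r2) and one column (c0) fail → the flipped bit is at their intersection.

row 2, column 0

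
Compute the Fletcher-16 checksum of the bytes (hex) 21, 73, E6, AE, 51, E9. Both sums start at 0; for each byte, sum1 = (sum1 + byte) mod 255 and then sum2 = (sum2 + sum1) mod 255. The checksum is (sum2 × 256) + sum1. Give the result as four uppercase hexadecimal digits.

3C65

Running sums (mod 255):
  after byte 0 (21): sum1=33, sum2=33
  after byte 1 (73): sum1=148, sum2=181
  after byte 2 (E6): sum1=123, sum2=49
  after byte 3 (AE): sum1=42, sum2=91
  after byte 4 (51): sum1=123, sum2=214
  after byte 5 (E9): sum1=101, sum2=60
Checksum = sum2·256 + sum1 = 60·256 + 101 = 15461 = 0x3C65.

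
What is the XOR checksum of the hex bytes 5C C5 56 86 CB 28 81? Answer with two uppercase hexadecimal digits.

2B

XOR the bytes together:
  start with 0x5C
  0x5C ⊕ 0xC5 = 0x99
  0x99 ⊕ 0x56 = 0xCF
  0xCF ⊕ 0x86 = 0x49
  0x49 ⊕ 0xCB = 0x82
  0x82 ⊕ 0x28 = 0xAA
  0xAA ⊕ 0x81 = 0x2B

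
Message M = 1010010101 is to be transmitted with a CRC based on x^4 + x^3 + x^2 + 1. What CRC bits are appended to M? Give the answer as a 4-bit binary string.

Append 4 zeros: 10100101010000. Divide by 11101 (XOR where the leading bit is 1):
  pos 0: 10100 XOR 11101 = 01001
  pos 1: 10011 XOR 11101 = 01110
  pos 2: 11100 XOR 11101 = 00001
  pos 6: 11010 XOR 11101 = 00111
  pos 8: 11100 XOR 11101 = 00001
Remainder (last 4 bits) = 0010. This is the CRC / FCS.

0010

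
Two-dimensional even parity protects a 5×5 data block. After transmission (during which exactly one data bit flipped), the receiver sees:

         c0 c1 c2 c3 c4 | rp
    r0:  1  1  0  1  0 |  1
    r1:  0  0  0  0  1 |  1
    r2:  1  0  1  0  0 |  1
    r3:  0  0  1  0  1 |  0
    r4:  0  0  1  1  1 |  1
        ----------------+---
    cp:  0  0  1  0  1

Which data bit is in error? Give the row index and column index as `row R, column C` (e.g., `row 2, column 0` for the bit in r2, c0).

row 2, column 1

Recompute each row's even parity and compare to rp:
  r0: data parity 1, sent rp 1 → ok
  r1: data parity 1, sent rp 1 → ok
  r2: data parity 0, sent rp 1 → mismatch
  r3: data parity 0, sent rp 0 → ok
  r4: data parity 1, sent rp 1 → ok
Recompute each column's even parity and compare to cp:
  c0: data parity 0, sent cp 0 → ok
  c1: data parity 1, sent cp 0 → mismatch
  c2: data parity 1, sent cp 1 → ok
  c3: data parity 0, sent cp 0 → ok
  c4: data parity 1, sent cp 1 → ok
Exactly one row (r2) and one column (c1) fail → the flipped bit is at their intersection.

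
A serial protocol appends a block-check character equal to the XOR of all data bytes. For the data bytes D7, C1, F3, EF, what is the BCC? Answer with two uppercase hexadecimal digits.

XOR the bytes together:
  start with 0xD7
  0xD7 ⊕ 0xC1 = 0x16
  0x16 ⊕ 0xF3 = 0xE5
  0xE5 ⊕ 0xEF = 0x0A

0A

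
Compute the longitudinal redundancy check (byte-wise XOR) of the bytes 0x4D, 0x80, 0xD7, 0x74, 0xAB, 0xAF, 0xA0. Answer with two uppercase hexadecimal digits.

CA

XOR the bytes together:
  start with 0x4D
  0x4D ⊕ 0x80 = 0xCD
  0xCD ⊕ 0xD7 = 0x1A
  0x1A ⊕ 0x74 = 0x6E
  0x6E ⊕ 0xAB = 0xC5
  0xC5 ⊕ 0xAF = 0x6A
  0x6A ⊕ 0xA0 = 0xCA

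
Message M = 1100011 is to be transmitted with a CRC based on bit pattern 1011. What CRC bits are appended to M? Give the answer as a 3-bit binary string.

011

Append 3 zeros: 1100011000. Divide by 1011 (XOR where the leading bit is 1):
  pos 0: 1100 XOR 1011 = 0111
  pos 1: 1110 XOR 1011 = 0101
  pos 2: 1011 XOR 1011 = 0000
  pos 6: 1000 XOR 1011 = 0011
Remainder (last 3 bits) = 011. This is the CRC / FCS.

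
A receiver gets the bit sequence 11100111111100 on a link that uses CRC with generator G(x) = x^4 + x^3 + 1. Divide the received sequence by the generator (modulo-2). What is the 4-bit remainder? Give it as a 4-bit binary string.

Modulo-2 division of 11100111111100 by 11001:
  pos 0: 11100 XOR 11001 = 00101
  pos 2: 10111 XOR 11001 = 01110
  pos 3: 11101 XOR 11001 = 00100
  pos 5: 10011 XOR 11001 = 01010
  pos 6: 10101 XOR 11001 = 01100
  pos 7: 11001 XOR 11001 = 00000
Remainder = 0000 (zero — the frame passes the CRC check).

0000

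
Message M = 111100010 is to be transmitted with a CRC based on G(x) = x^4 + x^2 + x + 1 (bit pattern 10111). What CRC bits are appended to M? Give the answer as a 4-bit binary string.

1011

Append 4 zeros: 1111000100000. Divide by 10111 (XOR where the leading bit is 1):
  pos 0: 11110 XOR 10111 = 01001
  pos 1: 10010 XOR 10111 = 00101
  pos 3: 10101 XOR 10111 = 00010
  pos 6: 10000 XOR 10111 = 00111
  pos 8: 11100 XOR 10111 = 01011
Remainder (last 4 bits) = 1011. This is the CRC / FCS.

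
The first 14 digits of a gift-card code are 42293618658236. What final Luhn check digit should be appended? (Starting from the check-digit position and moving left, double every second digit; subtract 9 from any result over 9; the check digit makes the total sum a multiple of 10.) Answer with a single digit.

Partial digits right→left: 6 3 2 8 5 6 8 1 6 3 9 2 2 4
Double every second digit counting from the check-digit position (so the 1st, 3rd, 5th, ... of the partial from the right).
  doubled (with −9 where >9): 3 4 1 7 3 9 4 → sum 31
  kept as-is: 3 8 6 1 3 2 4 → sum 27
Total = 31 + 27 = 58.
Check digit = (10 − (58 mod 10)) mod 10 = 2.

2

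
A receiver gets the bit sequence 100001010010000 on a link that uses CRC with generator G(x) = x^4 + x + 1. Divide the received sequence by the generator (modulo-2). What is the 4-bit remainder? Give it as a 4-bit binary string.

1011

Modulo-2 division of 100001010010000 by 10011:
  pos 0: 10000 XOR 10011 = 00011
  pos 3: 11101 XOR 10011 = 01110
  pos 4: 11100 XOR 10011 = 01111
  pos 5: 11110 XOR 10011 = 01101
  pos 6: 11011 XOR 10011 = 01000
  pos 7: 10000 XOR 10011 = 00011
  pos 10: 11000 XOR 10011 = 01011
Remainder = 1011 (nonzero — an error is detected).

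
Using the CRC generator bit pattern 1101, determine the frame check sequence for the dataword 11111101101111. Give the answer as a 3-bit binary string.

100

Append 3 zeros: 11111101101111000. Divide by 1101 (XOR where the leading bit is 1):
  pos 0: 1111 XOR 1101 = 0010
  pos 2: 1011 XOR 1101 = 0110
  pos 3: 1100 XOR 1101 = 0001
  pos 6: 1110 XOR 1101 = 0011
  pos 8: 1111 XOR 1101 = 0010
  pos 10: 1011 XOR 1101 = 0110
  pos 11: 1100 XOR 1101 = 0001
Remainder (last 3 bits) = 100. This is the CRC / FCS.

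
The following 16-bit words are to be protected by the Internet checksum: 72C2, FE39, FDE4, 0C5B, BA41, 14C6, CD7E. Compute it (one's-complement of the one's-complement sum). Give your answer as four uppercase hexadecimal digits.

One's-complement addition (fold any carry out of bit 15 back into bit 0):
  0x72C2 + 0xFE39 = 0x170FB → wrap carry → 0x70FC
  0x70FC + 0xFDE4 = 0x16EE0 → wrap carry → 0x6EE1
  0x6EE1 + 0x0C5B = 0x07B3C
  0x7B3C + 0xBA41 = 0x1357D → wrap carry → 0x357E
  0x357E + 0x14C6 = 0x04A44
  0x4A44 + 0xCD7E = 0x117C2 → wrap carry → 0x17C3
One's-complement sum = 0x17C3.
Checksum = ~0x17C3 & 0xFFFF = 0xE83C.

E83C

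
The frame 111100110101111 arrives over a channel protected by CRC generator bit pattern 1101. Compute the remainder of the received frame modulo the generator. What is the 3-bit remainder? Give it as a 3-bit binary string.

Modulo-2 division of 111100110101111 by 1101:
  pos 0: 1111 XOR 1101 = 0010
  pos 2: 1000 XOR 1101 = 0101
  pos 3: 1011 XOR 1101 = 0110
  pos 4: 1101 XOR 1101 = 0000
  pos 9: 1011 XOR 1101 = 0110
  pos 10: 1101 XOR 1101 = 0000
Remainder = 001 (nonzero — an error is detected).

001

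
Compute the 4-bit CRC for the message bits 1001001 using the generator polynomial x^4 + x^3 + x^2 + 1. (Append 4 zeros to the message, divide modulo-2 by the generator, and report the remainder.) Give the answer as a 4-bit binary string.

Append 4 zeros: 10010010000. Divide by 11101 (XOR where the leading bit is 1):
  pos 0: 10010 XOR 11101 = 01111
  pos 1: 11110 XOR 11101 = 00011
  pos 4: 11100 XOR 11101 = 00001
Remainder (last 4 bits) = 0100. This is the CRC / FCS.

0100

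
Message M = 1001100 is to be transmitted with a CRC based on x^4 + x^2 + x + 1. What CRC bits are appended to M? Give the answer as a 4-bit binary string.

Append 4 zeros: 10011000000. Divide by 10111 (XOR where the leading bit is 1):
  pos 0: 10011 XOR 10111 = 00100
  pos 2: 10000 XOR 10111 = 00111
  pos 4: 11100 XOR 10111 = 01011
  pos 5: 10110 XOR 10111 = 00001
Remainder (last 4 bits) = 0010. This is the CRC / FCS.

0010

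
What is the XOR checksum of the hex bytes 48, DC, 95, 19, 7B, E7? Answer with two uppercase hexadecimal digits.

84

XOR the bytes together:
  start with 0x48
  0x48 ⊕ 0xDC = 0x94
  0x94 ⊕ 0x95 = 0x01
  0x01 ⊕ 0x19 = 0x18
  0x18 ⊕ 0x7B = 0x63
  0x63 ⊕ 0xE7 = 0x84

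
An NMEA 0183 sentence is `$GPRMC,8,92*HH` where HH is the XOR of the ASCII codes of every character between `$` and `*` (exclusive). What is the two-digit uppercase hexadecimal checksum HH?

78

XOR the ASCII codes of the payload characters:
  'G' = 0x47 → acc = 0x47
  'P' = 0x50 → acc = 0x17
  'R' = 0x52 → acc = 0x45
  'M' = 0x4D → acc = 0x08
  'C' = 0x43 → acc = 0x4B
  ',' = 0x2C → acc = 0x67
  '8' = 0x38 → acc = 0x5F
  ',' = 0x2C → acc = 0x73
  '9' = 0x39 → acc = 0x4A
  '2' = 0x32 → acc = 0x78
Checksum = 0x78.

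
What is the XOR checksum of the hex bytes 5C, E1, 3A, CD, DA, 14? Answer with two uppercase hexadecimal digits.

84

XOR the bytes together:
  start with 0x5C
  0x5C ⊕ 0xE1 = 0xBD
  0xBD ⊕ 0x3A = 0x87
  0x87 ⊕ 0xCD = 0x4A
  0x4A ⊕ 0xDA = 0x90
  0x90 ⊕ 0x14 = 0x84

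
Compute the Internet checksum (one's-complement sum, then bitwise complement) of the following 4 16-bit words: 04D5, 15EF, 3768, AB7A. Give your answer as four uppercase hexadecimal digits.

0259

One's-complement addition (fold any carry out of bit 15 back into bit 0):
  0x04D5 + 0x15EF = 0x01AC4
  0x1AC4 + 0x3768 = 0x0522C
  0x522C + 0xAB7A = 0x0FDA6
One's-complement sum = 0xFDA6.
Checksum = ~0xFDA6 & 0xFFFF = 0x0259.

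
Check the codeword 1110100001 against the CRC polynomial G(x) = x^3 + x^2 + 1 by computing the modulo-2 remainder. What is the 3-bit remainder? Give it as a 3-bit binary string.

101

Modulo-2 division of 1110100001 by 1101:
  pos 0: 1110 XOR 1101 = 0011
  pos 2: 1110 XOR 1101 = 0011
  pos 4: 1100 XOR 1101 = 0001
Remainder = 101 (nonzero — an error is detected).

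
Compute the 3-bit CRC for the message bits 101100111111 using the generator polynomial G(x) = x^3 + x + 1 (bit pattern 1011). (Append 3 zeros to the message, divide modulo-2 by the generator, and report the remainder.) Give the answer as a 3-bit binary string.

100

Append 3 zeros: 101100111111000. Divide by 1011 (XOR where the leading bit is 1):
  pos 0: 1011 XOR 1011 = 0000
  pos 6: 1111 XOR 1011 = 0100
  pos 7: 1001 XOR 1011 = 0010
  pos 9: 1010 XOR 1011 = 0001
Remainder (last 3 bits) = 100. This is the CRC / FCS.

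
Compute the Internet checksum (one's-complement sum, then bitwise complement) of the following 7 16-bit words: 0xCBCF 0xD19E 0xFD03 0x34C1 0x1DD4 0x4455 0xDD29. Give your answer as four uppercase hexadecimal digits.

One's-complement addition (fold any carry out of bit 15 back into bit 0):
  0xCBCF + 0xD19E = 0x19D6D → wrap carry → 0x9D6E
  0x9D6E + 0xFD03 = 0x19A71 → wrap carry → 0x9A72
  0x9A72 + 0x34C1 = 0x0CF33
  0xCF33 + 0x1DD4 = 0x0ED07
  0xED07 + 0x4455 = 0x1315C → wrap carry → 0x315D
  0x315D + 0xDD29 = 0x10E86 → wrap carry → 0x0E87
One's-complement sum = 0x0E87.
Checksum = ~0x0E87 & 0xFFFF = 0xF178.

F178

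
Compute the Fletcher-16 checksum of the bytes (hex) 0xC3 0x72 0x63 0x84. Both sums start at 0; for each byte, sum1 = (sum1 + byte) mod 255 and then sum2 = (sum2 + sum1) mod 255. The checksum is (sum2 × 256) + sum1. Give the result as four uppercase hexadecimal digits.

Running sums (mod 255):
  after byte 0 (0xC3): sum1=195, sum2=195
  after byte 1 (0x72): sum1=54, sum2=249
  after byte 2 (0x63): sum1=153, sum2=147
  after byte 3 (0x84): sum1=30, sum2=177
Checksum = sum2·256 + sum1 = 177·256 + 30 = 45342 = 0xB11E.

B11E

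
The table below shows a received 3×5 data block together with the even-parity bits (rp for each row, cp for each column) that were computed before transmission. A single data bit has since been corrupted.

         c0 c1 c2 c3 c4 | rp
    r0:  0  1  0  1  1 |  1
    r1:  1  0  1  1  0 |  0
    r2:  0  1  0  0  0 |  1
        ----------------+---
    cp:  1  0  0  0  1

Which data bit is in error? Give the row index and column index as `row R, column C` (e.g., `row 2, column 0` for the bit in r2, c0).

Recompute each row's even parity and compare to rp:
  r0: data parity 1, sent rp 1 → ok
  r1: data parity 1, sent rp 0 → mismatch
  r2: data parity 1, sent rp 1 → ok
Recompute each column's even parity and compare to cp:
  c0: data parity 1, sent cp 1 → ok
  c1: data parity 0, sent cp 0 → ok
  c2: data parity 1, sent cp 0 → mismatch
  c3: data parity 0, sent cp 0 → ok
  c4: data parity 1, sent cp 1 → ok
Exactly one row (r1) and one column (c2) fail → the flipped bit is at their intersection.

row 1, column 2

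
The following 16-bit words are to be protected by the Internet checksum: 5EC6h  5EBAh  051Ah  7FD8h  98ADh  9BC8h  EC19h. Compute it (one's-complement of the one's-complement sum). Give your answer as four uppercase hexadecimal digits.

One's-complement addition (fold any carry out of bit 15 back into bit 0):
  0x5EC6 + 0x5EBA = 0x0BD80
  0xBD80 + 0x051A = 0x0C29A
  0xC29A + 0x7FD8 = 0x14272 → wrap carry → 0x4273
  0x4273 + 0x98AD = 0x0DB20
  0xDB20 + 0x9BC8 = 0x176E8 → wrap carry → 0x76E9
  0x76E9 + 0xEC19 = 0x16302 → wrap carry → 0x6303
One's-complement sum = 0x6303.
Checksum = ~0x6303 & 0xFFFF = 0x9CFC.

9CFC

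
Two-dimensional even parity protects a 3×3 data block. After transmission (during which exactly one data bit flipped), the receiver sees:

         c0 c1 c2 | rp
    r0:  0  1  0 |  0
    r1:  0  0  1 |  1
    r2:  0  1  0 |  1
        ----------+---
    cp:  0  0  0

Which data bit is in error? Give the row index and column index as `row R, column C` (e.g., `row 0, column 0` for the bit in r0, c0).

Recompute each row's even parity and compare to rp:
  r0: data parity 1, sent rp 0 → mismatch
  r1: data parity 1, sent rp 1 → ok
  r2: data parity 1, sent rp 1 → ok
Recompute each column's even parity and compare to cp:
  c0: data parity 0, sent cp 0 → ok
  c1: data parity 0, sent cp 0 → ok
  c2: data parity 1, sent cp 0 → mismatch
Exactly one row (r0) and one column (c2) fail → the flipped bit is at their intersection.

row 0, column 2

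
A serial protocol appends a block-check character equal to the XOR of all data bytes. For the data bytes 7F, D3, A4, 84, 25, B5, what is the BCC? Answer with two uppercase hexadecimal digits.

1C

XOR the bytes together:
  start with 0x7F
  0x7F ⊕ 0xD3 = 0xAC
  0xAC ⊕ 0xA4 = 0x08
  0x08 ⊕ 0x84 = 0x8C
  0x8C ⊕ 0x25 = 0xA9
  0xA9 ⊕ 0xB5 = 0x1C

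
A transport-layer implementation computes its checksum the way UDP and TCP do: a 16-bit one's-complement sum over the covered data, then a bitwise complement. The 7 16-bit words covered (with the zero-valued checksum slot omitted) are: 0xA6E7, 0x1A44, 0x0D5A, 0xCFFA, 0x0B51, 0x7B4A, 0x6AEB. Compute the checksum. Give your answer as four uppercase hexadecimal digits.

One's-complement addition (fold any carry out of bit 15 back into bit 0):
  0xA6E7 + 0x1A44 = 0x0C12B
  0xC12B + 0x0D5A = 0x0CE85
  0xCE85 + 0xCFFA = 0x19E7F → wrap carry → 0x9E80
  0x9E80 + 0x0B51 = 0x0A9D1
  0xA9D1 + 0x7B4A = 0x1251B → wrap carry → 0x251C
  0x251C + 0x6AEB = 0x09007
One's-complement sum = 0x9007.
Checksum = ~0x9007 & 0xFFFF = 0x6FF8.

6FF8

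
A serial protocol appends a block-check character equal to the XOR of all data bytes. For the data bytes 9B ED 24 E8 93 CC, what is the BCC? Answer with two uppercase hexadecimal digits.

E5

XOR the bytes together:
  start with 0x9B
  0x9B ⊕ 0xED = 0x76
  0x76 ⊕ 0x24 = 0x52
  0x52 ⊕ 0xE8 = 0xBA
  0xBA ⊕ 0x93 = 0x29
  0x29 ⊕ 0xCC = 0xE5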